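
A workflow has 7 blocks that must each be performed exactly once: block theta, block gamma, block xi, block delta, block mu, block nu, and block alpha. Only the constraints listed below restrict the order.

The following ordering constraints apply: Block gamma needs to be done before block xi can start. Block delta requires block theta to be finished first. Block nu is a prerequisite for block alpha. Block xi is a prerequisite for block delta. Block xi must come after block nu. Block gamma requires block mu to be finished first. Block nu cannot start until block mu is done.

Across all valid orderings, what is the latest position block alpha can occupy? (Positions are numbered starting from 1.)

No constraint forces any block after block alpha, so it can be placed last, in position 7.

7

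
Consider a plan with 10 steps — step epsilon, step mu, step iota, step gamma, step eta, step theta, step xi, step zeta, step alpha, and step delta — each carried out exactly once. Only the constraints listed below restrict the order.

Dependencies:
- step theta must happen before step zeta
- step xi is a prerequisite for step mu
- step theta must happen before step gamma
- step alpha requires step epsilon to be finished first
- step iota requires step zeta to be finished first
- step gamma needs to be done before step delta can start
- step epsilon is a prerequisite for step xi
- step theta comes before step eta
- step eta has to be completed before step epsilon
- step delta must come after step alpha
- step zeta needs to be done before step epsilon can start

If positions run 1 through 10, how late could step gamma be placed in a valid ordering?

Following the constraints forward from step gamma, its only required successor is step delta.
With 1 mandatory successor out of 10 steps total, the latest slot for step gamma is 10−1 = 9, and it's reachable by doing all non-successors before step gamma.

9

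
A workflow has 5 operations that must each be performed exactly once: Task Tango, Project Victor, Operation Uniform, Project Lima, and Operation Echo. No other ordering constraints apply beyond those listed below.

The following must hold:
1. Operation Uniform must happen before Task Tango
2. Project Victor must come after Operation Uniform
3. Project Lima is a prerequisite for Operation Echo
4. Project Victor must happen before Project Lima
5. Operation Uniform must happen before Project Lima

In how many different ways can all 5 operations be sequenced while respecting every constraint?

4

Operation Uniform is the only operation with nothing required before it, so every ordering starts there.
Systematically extending each partial ordering one operation at a time and counting, there are 4 complete orderings.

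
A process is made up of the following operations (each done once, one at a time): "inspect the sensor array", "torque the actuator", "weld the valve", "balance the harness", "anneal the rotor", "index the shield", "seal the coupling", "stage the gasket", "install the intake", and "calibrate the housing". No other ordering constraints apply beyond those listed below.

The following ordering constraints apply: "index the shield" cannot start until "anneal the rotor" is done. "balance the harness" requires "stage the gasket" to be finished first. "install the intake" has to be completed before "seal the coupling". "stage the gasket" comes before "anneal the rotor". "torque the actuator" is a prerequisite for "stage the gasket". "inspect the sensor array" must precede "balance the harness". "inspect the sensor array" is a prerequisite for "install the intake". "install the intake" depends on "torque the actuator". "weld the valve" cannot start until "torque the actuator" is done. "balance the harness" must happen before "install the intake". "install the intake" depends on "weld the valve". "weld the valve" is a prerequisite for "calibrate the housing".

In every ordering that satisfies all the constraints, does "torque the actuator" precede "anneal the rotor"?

Yes

Chaining the stated constraints: "torque the actuator" → "stage the gasket" → "anneal the rotor".
That forces "torque the actuator" before "anneal the rotor" in every valid schedule.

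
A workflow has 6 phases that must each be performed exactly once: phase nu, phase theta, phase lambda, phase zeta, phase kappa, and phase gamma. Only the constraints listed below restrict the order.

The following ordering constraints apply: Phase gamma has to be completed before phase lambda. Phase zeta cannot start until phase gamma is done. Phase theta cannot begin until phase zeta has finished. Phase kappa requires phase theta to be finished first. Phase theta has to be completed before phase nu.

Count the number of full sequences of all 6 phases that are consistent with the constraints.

Only phase gamma has no prerequisites, so it must go first.
Counting all ways to extend the partial order to a total order gives 10.

10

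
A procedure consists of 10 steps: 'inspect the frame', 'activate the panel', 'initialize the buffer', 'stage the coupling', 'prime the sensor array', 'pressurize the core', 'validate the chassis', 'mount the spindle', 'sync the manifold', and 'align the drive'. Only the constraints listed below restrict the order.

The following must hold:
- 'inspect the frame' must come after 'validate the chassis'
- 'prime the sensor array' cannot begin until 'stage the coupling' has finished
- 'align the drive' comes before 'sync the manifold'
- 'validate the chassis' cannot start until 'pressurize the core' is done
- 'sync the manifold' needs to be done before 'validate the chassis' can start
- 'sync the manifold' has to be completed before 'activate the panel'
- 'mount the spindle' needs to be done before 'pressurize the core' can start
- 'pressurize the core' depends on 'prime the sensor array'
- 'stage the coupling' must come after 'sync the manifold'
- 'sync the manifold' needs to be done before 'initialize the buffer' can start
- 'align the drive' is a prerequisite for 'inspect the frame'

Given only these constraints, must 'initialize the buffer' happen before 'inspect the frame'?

No chain of constraints connects 'initialize the buffer' to 'inspect the frame' in either direction.
So 'initialize the buffer' can come before 'inspect the frame' or after — it is not forced.

No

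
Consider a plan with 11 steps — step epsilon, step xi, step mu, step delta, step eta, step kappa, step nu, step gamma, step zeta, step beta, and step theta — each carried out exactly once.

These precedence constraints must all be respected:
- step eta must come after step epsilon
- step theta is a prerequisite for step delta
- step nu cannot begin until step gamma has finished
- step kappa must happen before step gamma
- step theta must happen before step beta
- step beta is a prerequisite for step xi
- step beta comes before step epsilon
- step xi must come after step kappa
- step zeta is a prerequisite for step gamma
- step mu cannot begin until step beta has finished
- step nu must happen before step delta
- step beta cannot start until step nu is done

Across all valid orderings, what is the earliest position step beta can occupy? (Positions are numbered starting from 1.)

Working backwards through the constraints from step beta, its full set of required predecessors is step kappa, step nu, step gamma, step zeta, step theta — 5 of them.
With 5 mandatory predecessors, the earliest step beta can sit is position 5+1 = 6, and placing just those 5 first achieves it.

6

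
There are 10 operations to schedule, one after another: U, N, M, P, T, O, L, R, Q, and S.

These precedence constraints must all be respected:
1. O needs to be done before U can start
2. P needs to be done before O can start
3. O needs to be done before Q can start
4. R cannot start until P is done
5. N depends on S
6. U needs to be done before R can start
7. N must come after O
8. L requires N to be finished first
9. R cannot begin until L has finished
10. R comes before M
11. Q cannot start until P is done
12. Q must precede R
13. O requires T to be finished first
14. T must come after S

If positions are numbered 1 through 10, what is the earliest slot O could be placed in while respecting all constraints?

4

Every operation that must precede O has to come before it. Tracing all chains that end at O, those operations are: P, T, S — 3 in total.
So at minimum 3 operations come before O, putting O no earlier than position 4. That position is achievable by scheduling exactly those predecessors first.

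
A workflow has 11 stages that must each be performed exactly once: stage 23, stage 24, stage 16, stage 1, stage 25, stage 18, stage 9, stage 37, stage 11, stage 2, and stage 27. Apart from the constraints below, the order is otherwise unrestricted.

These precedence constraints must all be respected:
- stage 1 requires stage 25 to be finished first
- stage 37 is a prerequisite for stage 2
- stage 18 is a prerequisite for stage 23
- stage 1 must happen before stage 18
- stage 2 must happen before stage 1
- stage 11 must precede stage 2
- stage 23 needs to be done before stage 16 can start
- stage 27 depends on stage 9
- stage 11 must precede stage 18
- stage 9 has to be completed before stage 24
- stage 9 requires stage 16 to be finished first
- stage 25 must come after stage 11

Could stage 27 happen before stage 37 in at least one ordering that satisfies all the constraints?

No

Following stage 37 → stage 2 → stage 1 → stage 18 → stage 23 → stage 16 → stage 9 → stage 27, stage 37 must precede stage 27 in every valid ordering.
So no valid ordering can have stage 27 before stage 37.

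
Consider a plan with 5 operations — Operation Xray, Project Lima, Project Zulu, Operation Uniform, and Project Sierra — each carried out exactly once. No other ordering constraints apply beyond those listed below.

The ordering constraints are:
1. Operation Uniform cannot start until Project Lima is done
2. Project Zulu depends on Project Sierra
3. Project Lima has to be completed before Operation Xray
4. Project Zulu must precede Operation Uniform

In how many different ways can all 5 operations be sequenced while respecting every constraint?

The operations with no prerequisites are Project Lima, Project Sierra; any of them can be placed first.
Counting all ways to extend the partial order to a total order gives 9.

9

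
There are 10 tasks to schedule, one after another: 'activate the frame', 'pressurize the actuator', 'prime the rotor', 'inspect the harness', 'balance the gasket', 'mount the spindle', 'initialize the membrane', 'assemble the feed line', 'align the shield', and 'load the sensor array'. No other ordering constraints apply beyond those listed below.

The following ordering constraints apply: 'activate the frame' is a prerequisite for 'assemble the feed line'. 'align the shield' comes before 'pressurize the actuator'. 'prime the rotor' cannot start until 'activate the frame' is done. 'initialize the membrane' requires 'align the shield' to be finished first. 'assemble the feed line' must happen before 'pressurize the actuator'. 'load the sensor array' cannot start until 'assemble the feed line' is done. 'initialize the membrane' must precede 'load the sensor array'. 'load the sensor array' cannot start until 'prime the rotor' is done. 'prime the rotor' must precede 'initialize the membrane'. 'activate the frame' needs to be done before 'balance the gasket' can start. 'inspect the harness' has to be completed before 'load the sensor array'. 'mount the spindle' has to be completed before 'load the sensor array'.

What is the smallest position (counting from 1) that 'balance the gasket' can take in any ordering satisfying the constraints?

The only task forced before 'balance the gasket' (directly or transitively) is 'activate the frame'.
With 1 mandatory predecessor, the earliest 'balance the gasket' can sit is position 1+1 = 2, and placing just that one first achieves it.

2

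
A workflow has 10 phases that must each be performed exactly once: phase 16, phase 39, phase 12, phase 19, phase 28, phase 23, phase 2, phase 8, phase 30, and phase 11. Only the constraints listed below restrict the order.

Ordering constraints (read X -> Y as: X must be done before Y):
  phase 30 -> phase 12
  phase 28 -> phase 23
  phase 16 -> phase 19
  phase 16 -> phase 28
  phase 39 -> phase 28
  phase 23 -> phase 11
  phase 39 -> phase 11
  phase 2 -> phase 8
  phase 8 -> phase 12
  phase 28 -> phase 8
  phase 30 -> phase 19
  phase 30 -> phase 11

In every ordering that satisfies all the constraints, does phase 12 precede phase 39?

No

In fact the dependencies run the other way: phase 39 → phase 28 → phase 8 → phase 12.
So phase 12 never precedes phase 39.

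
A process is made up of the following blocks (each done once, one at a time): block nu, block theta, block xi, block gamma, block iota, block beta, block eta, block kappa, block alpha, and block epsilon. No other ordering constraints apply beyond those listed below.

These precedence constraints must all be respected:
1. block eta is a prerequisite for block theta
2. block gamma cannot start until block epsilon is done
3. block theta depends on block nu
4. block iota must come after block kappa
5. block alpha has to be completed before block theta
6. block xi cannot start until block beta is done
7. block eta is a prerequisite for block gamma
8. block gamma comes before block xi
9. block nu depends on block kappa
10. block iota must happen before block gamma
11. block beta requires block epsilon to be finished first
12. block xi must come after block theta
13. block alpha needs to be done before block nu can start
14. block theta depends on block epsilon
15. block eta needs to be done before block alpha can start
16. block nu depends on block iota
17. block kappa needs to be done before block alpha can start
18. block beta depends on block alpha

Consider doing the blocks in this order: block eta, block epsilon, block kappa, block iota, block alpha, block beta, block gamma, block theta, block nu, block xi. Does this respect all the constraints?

No

The sequence places block theta ahead of block nu.
That contradicts the constraint that block nu must precede block theta.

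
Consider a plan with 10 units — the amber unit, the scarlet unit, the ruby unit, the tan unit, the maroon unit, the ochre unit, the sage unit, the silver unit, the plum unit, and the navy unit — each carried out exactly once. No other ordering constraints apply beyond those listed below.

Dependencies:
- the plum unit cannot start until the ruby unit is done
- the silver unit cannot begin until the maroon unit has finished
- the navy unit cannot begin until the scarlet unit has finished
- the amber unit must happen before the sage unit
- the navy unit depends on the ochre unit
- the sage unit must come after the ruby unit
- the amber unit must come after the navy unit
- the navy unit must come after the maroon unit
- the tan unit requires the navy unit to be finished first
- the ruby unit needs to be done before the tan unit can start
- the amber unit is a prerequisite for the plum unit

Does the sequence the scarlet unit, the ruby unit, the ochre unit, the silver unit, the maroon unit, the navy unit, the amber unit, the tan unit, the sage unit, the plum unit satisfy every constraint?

Here the maroon unit comes after the silver unit.
But one of the constraints requires the maroon unit before the silver unit, so this ordering violates it.

No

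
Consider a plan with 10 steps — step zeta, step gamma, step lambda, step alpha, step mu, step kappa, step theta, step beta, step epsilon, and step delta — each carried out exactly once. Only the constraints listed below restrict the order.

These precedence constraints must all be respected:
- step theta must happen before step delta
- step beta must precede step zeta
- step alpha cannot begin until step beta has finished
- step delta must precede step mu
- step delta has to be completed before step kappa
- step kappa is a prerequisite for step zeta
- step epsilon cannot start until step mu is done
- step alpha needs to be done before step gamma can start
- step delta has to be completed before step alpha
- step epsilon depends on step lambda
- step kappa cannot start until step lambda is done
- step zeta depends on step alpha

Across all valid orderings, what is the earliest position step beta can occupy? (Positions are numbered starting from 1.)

1

Step beta has no prerequisites at all, so it can go in position 1.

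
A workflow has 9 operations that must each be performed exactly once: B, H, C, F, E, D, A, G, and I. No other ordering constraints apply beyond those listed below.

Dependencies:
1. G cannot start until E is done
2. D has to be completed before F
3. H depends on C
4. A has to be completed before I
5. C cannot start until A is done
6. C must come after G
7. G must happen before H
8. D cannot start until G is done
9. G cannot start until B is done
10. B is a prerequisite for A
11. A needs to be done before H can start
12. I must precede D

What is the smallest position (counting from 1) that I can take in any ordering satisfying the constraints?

3

Working backwards through the constraints from I, its full set of required predecessors is B, A — 2 of them.
So at minimum 2 operations come before I, putting I no earlier than position 3. That position is achievable by scheduling exactly those predecessors first.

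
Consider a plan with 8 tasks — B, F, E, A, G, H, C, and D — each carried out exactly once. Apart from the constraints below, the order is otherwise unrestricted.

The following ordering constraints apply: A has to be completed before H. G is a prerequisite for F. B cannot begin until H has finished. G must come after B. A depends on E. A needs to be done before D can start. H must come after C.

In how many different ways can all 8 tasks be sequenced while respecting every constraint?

2 tasks have no prerequisites (E, C), so any of them could come first.
Systematically extending each partial ordering one task at a time and counting, there are 16 complete orderings.

16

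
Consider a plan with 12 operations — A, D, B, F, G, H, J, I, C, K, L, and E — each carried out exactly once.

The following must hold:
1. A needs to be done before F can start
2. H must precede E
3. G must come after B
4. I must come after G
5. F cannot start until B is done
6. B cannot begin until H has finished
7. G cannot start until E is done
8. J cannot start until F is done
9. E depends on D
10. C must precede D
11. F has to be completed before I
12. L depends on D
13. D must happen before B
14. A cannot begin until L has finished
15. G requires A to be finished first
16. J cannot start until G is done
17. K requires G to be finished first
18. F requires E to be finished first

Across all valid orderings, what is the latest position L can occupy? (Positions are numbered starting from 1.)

6

Every operation that must follow L has to come after it. Tracing all chains starting from L, those operations are: A, F, G, J, I, K — 6 in total.
So at least 6 operations follow L, putting L no later than position 6. That position is achievable by scheduling everything else first.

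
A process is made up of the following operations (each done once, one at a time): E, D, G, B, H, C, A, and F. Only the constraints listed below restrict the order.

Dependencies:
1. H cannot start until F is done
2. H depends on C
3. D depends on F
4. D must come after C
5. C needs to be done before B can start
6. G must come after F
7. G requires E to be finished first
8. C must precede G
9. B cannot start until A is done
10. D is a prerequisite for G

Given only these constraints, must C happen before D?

There is a constraint chain C → D.
So C must precede D in any valid ordering.

Yes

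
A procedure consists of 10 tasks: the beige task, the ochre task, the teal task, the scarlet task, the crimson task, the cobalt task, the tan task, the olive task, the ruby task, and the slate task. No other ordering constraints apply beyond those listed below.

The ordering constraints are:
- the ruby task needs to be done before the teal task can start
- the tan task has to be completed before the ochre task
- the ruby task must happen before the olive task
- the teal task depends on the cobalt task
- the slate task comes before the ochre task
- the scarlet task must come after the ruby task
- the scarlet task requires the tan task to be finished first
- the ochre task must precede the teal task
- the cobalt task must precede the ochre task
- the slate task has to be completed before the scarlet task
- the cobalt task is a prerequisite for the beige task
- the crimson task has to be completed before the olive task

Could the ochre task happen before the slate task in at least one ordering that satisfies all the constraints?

No

The constraints give a chain the slate task → the ochre task, which forces the slate task before the ochre task.
Hence the ochre task can never be scheduled before the slate task.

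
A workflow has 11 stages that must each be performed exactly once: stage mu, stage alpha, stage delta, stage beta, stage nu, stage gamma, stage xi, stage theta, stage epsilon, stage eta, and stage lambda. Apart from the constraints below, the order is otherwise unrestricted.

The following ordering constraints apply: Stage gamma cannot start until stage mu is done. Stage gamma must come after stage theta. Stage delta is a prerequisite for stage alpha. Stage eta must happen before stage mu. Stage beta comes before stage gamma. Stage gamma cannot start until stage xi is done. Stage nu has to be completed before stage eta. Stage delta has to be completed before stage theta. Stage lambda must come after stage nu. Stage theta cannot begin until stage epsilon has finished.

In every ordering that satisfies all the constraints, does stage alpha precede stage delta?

No

In fact the dependencies run the other way: stage delta → stage alpha.
So stage alpha never precedes stage delta.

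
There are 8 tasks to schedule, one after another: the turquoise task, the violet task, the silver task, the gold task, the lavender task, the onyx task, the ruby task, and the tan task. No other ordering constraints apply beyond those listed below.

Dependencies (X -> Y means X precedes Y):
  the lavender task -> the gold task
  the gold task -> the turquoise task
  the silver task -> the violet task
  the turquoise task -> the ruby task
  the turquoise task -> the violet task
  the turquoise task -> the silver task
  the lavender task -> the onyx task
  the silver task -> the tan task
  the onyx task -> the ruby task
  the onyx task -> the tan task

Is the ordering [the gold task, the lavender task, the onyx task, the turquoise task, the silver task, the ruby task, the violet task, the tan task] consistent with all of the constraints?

Here the lavender task comes after the gold task.
That contradicts the constraint that the lavender task must precede the gold task.

No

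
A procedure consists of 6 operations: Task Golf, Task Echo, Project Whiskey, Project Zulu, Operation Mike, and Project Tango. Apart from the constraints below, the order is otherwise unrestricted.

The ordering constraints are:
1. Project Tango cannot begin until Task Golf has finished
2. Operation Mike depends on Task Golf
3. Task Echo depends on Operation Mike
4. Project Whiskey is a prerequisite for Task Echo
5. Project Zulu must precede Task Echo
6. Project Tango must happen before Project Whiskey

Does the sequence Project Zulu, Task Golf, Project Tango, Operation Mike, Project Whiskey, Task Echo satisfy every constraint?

Checking each listed constraint against this order: for instance, Project Zulu is in position 1 and Task Echo in position 6, so that constraint holds — and the remaining constraints check out the same way.

Yes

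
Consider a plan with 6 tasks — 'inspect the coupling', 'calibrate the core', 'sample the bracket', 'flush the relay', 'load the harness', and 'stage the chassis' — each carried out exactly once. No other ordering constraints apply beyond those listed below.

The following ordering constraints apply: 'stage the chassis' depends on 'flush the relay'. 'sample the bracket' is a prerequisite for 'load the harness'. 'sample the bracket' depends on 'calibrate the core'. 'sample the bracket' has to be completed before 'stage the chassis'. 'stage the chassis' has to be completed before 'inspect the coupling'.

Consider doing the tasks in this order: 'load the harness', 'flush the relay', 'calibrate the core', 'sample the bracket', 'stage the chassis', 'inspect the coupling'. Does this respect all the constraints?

No

Here 'sample the bracket' comes after 'load the harness'.
Since 'sample the bracket' is required before 'load the harness', the ordering is invalid.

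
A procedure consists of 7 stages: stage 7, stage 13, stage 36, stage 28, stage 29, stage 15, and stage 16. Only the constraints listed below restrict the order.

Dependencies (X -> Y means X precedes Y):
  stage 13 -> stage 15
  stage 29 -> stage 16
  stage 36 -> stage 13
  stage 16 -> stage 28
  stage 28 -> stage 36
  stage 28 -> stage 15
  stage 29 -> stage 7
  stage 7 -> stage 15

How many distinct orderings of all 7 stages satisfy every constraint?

5

Only stage 29 has no prerequisites, so it must go first.
Enumerating by repeatedly choosing an available stage (one whose prerequisites are all placed) gives 5 distinct complete orderings.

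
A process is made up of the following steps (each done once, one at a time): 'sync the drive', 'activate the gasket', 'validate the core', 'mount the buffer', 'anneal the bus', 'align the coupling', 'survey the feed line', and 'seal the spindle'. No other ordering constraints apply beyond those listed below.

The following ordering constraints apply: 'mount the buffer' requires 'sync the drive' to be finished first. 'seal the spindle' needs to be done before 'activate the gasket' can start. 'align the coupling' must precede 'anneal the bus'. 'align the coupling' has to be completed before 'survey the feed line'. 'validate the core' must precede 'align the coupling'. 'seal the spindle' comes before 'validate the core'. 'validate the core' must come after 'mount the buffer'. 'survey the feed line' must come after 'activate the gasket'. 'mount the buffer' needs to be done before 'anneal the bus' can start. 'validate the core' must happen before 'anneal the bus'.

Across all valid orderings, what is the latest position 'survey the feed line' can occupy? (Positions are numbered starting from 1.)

'survey the feed line' has no required successors, so nothing stops it from going last (position 8).

8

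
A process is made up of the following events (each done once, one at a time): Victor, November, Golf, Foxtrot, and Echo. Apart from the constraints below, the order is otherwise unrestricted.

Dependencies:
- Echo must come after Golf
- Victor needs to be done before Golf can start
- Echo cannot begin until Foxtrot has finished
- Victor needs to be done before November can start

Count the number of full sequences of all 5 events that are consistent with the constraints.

The events with no prerequisites are Victor, Foxtrot; any of them can be placed first.
Counting all ways to extend the partial order to a total order gives 11.

11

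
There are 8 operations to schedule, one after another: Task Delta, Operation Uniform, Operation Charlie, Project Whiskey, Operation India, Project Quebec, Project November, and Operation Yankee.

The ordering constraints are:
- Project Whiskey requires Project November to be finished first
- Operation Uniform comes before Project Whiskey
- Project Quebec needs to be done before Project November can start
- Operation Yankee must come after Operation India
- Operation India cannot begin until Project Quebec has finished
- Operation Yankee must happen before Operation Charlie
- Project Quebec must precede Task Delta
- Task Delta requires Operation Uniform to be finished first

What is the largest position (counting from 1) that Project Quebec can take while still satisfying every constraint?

The operations that are forced after Project Quebec, directly or by a chain of constraints, are Task Delta, Operation Charlie, Project Whiskey, Operation India, Project November, Operation Yankee. That's 6 operations.
So at least 6 operations follow Project Quebec, putting Project Quebec no later than position 2. That position is achievable by scheduling everything else first.

2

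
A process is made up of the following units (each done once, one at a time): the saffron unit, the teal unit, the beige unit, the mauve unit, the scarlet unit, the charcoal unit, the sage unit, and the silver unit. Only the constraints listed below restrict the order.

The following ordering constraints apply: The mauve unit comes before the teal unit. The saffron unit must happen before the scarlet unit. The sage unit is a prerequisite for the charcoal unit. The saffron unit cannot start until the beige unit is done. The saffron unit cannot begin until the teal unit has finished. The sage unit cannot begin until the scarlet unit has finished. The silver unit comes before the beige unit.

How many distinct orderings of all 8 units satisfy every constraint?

6

The units with no prerequisites are the mauve unit, the silver unit; any of them can be placed first.
Systematically extending each partial ordering one unit at a time and counting, there are 6 complete orderings.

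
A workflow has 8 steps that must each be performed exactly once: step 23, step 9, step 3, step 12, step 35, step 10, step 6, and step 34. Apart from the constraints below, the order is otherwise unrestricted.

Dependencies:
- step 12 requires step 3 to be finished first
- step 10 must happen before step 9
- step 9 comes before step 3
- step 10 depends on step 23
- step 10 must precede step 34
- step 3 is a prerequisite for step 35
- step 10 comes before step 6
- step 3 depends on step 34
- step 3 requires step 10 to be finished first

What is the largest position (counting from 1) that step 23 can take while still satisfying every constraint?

1

Every step that must follow step 23 has to come after it. Tracing all chains starting from step 23, those steps are: step 9, step 3, step 12, step 35, step 10, step 6, step 34 — 7 in total.
With 7 mandatory successors out of 8 steps total, the latest slot for step 23 is 8−7 = 1, and it's reachable by doing all non-successors before step 23.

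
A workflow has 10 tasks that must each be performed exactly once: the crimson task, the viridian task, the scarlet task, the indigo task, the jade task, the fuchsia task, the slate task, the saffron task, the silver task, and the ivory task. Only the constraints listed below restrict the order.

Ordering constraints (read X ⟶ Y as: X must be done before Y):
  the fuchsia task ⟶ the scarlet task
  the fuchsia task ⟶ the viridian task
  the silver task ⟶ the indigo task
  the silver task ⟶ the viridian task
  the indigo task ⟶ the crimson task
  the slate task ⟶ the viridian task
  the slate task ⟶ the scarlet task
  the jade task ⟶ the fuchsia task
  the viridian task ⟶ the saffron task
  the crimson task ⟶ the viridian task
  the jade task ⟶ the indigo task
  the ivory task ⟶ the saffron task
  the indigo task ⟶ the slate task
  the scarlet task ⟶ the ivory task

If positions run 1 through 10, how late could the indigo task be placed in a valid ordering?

Every task that must follow the indigo task has to come after it. Tracing all chains starting from the indigo task, those tasks are: the crimson task, the viridian task, the scarlet task, the slate task, the saffron task, the ivory task — 6 in total.
With 6 mandatory successors out of 10 tasks total, the latest slot for the indigo task is 10−6 = 4, and it's reachable by doing all non-successors before the indigo task.

4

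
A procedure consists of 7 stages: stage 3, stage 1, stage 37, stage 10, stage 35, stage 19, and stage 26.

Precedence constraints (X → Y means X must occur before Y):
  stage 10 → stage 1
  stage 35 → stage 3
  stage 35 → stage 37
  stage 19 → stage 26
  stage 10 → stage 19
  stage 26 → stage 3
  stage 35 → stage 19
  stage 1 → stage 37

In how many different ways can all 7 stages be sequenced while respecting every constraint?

24

The stages with no prerequisites are stage 10, stage 35; any of them can be placed first.
Systematically extending each partial ordering one stage at a time and counting, there are 24 complete orderings.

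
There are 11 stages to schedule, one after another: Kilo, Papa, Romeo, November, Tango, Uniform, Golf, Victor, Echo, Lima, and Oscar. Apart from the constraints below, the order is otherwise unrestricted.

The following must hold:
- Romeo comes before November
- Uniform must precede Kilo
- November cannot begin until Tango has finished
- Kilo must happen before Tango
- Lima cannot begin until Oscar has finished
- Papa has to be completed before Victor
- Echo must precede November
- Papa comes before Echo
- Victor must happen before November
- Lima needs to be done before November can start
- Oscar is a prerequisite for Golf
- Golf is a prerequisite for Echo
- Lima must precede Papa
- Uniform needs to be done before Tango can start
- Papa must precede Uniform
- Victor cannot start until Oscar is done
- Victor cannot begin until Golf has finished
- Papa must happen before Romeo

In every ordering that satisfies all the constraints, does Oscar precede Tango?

Yes

Chaining the stated constraints: Oscar → Lima → Papa → Uniform → Tango.
That forces Oscar before Tango in every valid schedule.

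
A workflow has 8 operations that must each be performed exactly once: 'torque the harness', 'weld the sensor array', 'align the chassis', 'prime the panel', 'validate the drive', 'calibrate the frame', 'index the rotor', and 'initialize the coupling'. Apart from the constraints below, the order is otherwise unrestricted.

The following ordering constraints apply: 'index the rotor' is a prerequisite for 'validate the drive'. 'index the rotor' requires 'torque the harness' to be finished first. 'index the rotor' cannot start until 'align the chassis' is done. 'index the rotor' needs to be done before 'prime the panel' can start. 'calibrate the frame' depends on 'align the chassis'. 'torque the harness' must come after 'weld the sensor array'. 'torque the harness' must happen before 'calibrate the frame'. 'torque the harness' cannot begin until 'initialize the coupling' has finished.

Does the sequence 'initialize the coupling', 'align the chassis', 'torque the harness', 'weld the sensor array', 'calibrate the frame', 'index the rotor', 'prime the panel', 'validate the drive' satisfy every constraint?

In the proposed order, 'torque the harness' appears before 'weld the sensor array'.
Since 'weld the sensor array' is required before 'torque the harness', the ordering is invalid.

No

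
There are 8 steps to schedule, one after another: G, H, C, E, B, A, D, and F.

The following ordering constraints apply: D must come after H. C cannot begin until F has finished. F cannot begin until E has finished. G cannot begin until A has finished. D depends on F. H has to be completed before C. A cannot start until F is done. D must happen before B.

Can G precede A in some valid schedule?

There is a dependency chain A → G, so G always comes after A.
So no valid ordering can have G before A.

No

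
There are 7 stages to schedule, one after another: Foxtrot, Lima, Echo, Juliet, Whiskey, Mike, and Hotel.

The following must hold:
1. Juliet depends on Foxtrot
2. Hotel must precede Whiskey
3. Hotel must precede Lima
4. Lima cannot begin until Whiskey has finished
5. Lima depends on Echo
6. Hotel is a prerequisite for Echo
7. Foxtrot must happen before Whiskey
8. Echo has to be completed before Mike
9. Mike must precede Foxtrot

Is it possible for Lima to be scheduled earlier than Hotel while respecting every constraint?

The constraints give a chain Hotel → Lima, which forces Hotel before Lima.
Hence Lima can never be scheduled before Hotel.

No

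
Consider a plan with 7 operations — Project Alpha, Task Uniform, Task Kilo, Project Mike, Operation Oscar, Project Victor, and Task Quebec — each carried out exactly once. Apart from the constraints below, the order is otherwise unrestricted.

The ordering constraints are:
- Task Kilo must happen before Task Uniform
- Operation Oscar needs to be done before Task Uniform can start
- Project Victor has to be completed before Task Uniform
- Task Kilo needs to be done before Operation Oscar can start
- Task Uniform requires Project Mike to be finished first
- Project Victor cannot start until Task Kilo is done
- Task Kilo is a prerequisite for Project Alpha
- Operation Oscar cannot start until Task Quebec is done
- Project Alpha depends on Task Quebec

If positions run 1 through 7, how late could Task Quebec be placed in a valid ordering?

4

Every operation that must follow Task Quebec has to come after it. Tracing all chains starting from Task Quebec, those operations are: Project Alpha, Task Uniform, Operation Oscar — 3 in total.
With 3 mandatory successors out of 7 operations total, the latest slot for Task Quebec is 7−3 = 4, and it's reachable by doing all non-successors before Task Quebec.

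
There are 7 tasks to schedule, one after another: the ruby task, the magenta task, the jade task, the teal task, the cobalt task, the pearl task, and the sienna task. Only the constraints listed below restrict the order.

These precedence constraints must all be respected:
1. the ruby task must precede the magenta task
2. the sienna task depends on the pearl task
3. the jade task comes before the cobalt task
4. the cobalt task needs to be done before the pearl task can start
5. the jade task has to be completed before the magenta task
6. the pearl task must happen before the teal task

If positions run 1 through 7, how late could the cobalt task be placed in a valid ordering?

Following every chain forward from the cobalt task, the tasks that must come later are the teal task, the pearl task, the sienna task — 3 of them.
So at least 3 tasks follow the cobalt task, putting the cobalt task no later than position 4. That position is achievable by scheduling everything else first.

4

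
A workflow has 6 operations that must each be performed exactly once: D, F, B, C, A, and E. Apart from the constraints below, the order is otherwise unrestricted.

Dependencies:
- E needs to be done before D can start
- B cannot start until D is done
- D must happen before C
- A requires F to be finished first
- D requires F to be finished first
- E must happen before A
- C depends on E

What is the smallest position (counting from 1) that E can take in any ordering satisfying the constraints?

E has no prerequisites at all, so it can go in position 1.

1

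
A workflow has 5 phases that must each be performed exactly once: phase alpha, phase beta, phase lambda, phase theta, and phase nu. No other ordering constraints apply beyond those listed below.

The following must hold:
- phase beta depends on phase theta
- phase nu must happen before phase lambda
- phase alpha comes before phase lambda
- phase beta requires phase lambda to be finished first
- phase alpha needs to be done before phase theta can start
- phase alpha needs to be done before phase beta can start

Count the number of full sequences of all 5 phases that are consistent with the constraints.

The phases with no prerequisites are phase alpha, phase nu; any of them can be placed first.
Counting all ways to extend the partial order to a total order gives 5.

5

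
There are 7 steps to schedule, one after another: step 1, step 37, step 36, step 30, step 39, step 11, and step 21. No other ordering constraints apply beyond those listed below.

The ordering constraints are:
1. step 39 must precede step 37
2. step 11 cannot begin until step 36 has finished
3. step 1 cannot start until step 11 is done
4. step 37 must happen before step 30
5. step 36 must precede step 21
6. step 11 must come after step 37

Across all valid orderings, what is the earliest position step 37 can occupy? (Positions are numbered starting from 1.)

2

Working backwards through the constraints from step 37, its only required predecessor is step 39.
So at minimum 1 step comes before step 37, putting step 37 no earlier than position 2. That position is achievable by scheduling exactly that predecessor first.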